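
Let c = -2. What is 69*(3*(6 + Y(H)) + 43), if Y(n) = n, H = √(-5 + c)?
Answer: 4209 + 207*I*√7 ≈ 4209.0 + 547.67*I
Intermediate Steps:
H = I*√7 (H = √(-5 - 2) = √(-7) = I*√7 ≈ 2.6458*I)
69*(3*(6 + Y(H)) + 43) = 69*(3*(6 + I*√7) + 43) = 69*((18 + 3*I*√7) + 43) = 69*(61 + 3*I*√7) = 4209 + 207*I*√7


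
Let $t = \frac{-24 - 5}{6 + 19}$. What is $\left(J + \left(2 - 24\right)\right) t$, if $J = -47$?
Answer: $\frac{2001}{25} \approx 80.04$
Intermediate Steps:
$t = - \frac{29}{25} \approx -1.16$
$\left(J + \left(2 - 24\right)\right) t = \left(-47 + \left(2 - 24\right)\right) \left(- \frac{29}{25}\right) = \left(-47 - 22\right) \left(- \frac{29}{25}\right) = \left(-69\right) \left(- \frac{29}{25}\right) = \frac{2001}{25}$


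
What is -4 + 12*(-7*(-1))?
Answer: 80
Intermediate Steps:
-4 + 12*(-7*(-1)) = -4 + 12*7 = -4 + 84 = 80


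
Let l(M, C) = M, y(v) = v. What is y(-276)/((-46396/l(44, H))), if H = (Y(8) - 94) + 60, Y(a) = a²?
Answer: 3036/11599 ≈ 0.26175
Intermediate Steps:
H = 30 (H = (8² - 94) + 60 = (64 - 94) + 60 = -30 + 60 = 30)
y(-276)/((-46396/l(44, H))) = -276/((-46396/44)) = -276/((-46396*1/44)) = -276/(-11599/11) = -276*(-11/11599) = 3036/11599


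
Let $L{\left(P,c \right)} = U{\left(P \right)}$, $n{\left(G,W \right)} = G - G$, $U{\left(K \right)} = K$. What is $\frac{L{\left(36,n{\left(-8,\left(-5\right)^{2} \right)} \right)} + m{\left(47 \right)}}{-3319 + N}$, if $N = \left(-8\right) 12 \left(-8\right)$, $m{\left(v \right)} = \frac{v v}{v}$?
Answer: $- \frac{83}{2551} \approx -0.032536$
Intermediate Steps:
$n{\left(G,W \right)} = 0$
$m{\left(v \right)} = v$ ($m{\left(v \right)} = \frac{v^{2}}{v} = v$)
$L{\left(P,c \right)} = P$
$N = 768$ ($N = \left(-96\right) \left(-8\right) = 768$)
$\frac{L{\left(36,n{\left(-8,\left(-5\right)^{2} \right)} \right)} + m{\left(47 \right)}}{-3319 + N} = \frac{36 + 47}{-3319 + 768} = \frac{83}{-2551} = 83 \left(- \frac{1}{2551}\right) = - \frac{83}{2551}$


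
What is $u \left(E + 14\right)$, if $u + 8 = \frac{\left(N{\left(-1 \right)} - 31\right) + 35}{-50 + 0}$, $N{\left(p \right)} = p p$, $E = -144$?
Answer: $1053$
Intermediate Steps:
$N{\left(p \right)} = p^{2}$
$u = - \frac{81}{10}$ ($u = -8 + \frac{\left(\left(-1\right)^{2} - 31\right) + 35}{-50 + 0} = -8 + \frac{\left(1 - 31\right) + 35}{-50} = -8 + \left(-30 + 35\right) \left(- \frac{1}{50}\right) = -8 + 5 \left(- \frac{1}{50}\right) = -8 - \frac{1}{10} = - \frac{81}{10} \approx -8.1$)
$u \left(E + 14\right) = - \frac{81 \left(-144 + 14\right)}{10} = \left(- \frac{81}{10}\right) \left(-130\right) = 1053$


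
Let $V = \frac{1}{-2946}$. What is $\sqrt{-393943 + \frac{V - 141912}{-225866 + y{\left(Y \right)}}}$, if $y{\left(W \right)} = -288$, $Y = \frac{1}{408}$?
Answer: $\frac{i \sqrt{43716636132514563078039}}{333124842} \approx 627.65 i$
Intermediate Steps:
$Y = \frac{1}{408} \approx 0.002451$
$V = - \frac{1}{2946} \approx -0.00033944$
$\sqrt{-393943 + \frac{V - 141912}{-225866 + y{\left(Y \right)}}} = \sqrt{-393943 + \frac{- \frac{1}{2946} - 141912}{-225866 - 288}} = \sqrt{-393943 - \frac{418072753}{2946 \left(-226154\right)}} = \sqrt{-393943 - - \frac{418072753}{666249684}} = \sqrt{-393943 + \frac{418072753}{666249684}} = \sqrt{- \frac{262463981191259}{666249684}} = \frac{i \sqrt{43716636132514563078039}}{333124842}$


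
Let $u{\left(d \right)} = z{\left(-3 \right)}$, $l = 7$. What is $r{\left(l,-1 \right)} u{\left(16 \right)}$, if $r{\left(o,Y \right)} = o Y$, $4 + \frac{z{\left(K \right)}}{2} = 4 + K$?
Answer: $42$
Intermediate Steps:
$z{\left(K \right)} = 2 K$ ($z{\left(K \right)} = -8 + 2 \left(4 + K\right) = -8 + \left(8 + 2 K\right) = 2 K$)
$r{\left(o,Y \right)} = Y o$
$u{\left(d \right)} = -6$ ($u{\left(d \right)} = 2 \left(-3\right) = -6$)
$r{\left(l,-1 \right)} u{\left(16 \right)} = \left(-1\right) 7 \left(-6\right) = \left(-7\right) \left(-6\right) = 42$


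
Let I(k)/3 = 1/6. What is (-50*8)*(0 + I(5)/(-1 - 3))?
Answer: 50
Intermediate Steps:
I(k) = ½ (I(k) = 3/6 = 3*(⅙) = ½)
(-50*8)*(0 + I(5)/(-1 - 3)) = (-50*8)*(0 + 1/(2*(-1 - 3))) = -400*(0 + (½)/(-4)) = -400*(0 + (½)*(-¼)) = -400*(0 - ⅛) = -400*(-⅛) = 50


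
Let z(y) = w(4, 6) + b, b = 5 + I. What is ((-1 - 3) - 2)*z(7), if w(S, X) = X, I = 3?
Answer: -84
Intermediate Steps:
b = 8 (b = 5 + 3 = 8)
z(y) = 14 (z(y) = 6 + 8 = 14)
((-1 - 3) - 2)*z(7) = ((-1 - 3) - 2)*14 = (-4 - 2)*14 = -6*14 = -84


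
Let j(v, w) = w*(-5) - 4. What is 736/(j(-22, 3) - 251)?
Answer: -368/135 ≈ -2.7259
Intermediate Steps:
j(v, w) = -4 - 5*w (j(v, w) = -5*w - 4 = -4 - 5*w)
736/(j(-22, 3) - 251) = 736/((-4 - 5*3) - 251) = 736/((-4 - 15) - 251) = 736/(-19 - 251) = 736/(-270) = 736*(-1/270) = -368/135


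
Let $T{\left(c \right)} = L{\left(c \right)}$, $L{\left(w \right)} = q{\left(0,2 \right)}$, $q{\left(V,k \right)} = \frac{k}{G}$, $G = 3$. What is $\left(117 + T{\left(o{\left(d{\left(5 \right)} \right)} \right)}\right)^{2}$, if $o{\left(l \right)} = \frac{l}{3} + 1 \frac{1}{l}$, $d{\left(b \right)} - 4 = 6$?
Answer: $\frac{124609}{9} \approx 13845.0$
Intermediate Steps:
$d{\left(b \right)} = 10$ ($d{\left(b \right)} = 4 + 6 = 10$)
$o{\left(l \right)} = \frac{1}{l} + \frac{l}{3}$ ($o{\left(l \right)} = l \frac{1}{3} + \frac{1}{l} = \frac{l}{3} + \frac{1}{l} = \frac{1}{l} + \frac{l}{3}$)
$q{\left(V,k \right)} = \frac{k}{3}$
$L{\left(w \right)} = \frac{2}{3}$ ($L{\left(w \right)} = \frac{1}{3} \cdot 2 = \frac{2}{3}$)
$T{\left(c \right)} = \frac{2}{3}$
$\left(117 + T{\left(o{\left(d{\left(5 \right)} \right)} \right)}\right)^{2} = \left(117 + \frac{2}{3}\right)^{2} = \left(\frac{353}{3}\right)^{2} = \frac{124609}{9}$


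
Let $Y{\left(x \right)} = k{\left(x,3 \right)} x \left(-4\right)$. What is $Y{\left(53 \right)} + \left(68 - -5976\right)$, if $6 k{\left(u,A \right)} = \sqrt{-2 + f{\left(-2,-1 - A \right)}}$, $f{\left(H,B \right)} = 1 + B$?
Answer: $6044 - \frac{106 i \sqrt{5}}{3} \approx 6044.0 - 79.008 i$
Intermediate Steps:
$k{\left(u,A \right)} = \frac{\sqrt{-2 - A}}{6}$ ($k{\left(u,A \right)} = \frac{\sqrt{-2 + \left(1 - \left(1 + A\right)\right)}}{6} = \frac{\sqrt{-2 - A}}{6}$)
$Y{\left(x \right)} = - \frac{2 i x \sqrt{5}}{3}$ ($Y{\left(x \right)} = \frac{\sqrt{-2 - 3}}{6} x \left(-4\right) = \frac{\sqrt{-5}}{6} x \left(-4\right) = \frac{i \sqrt{5}}{6} x \left(-4\right) = \frac{i x \sqrt{5}}{6} \left(-4\right) = - \frac{2 i x \sqrt{5}}{3}$)
$Y{\left(53 \right)} + \left(68 - -5976\right) = \left(- \frac{2}{3}\right) i 53 \sqrt{5} + \left(68 - -5976\right) = - \frac{106 i \sqrt{5}}{3} + \left(68 + 5976\right) = - \frac{106 i \sqrt{5}}{3} + 6044 = 6044 - \frac{106 i \sqrt{5}}{3}$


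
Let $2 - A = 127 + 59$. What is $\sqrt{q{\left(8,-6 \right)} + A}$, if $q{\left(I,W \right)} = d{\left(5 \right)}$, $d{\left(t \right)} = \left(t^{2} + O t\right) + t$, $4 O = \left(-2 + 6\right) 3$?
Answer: $i \sqrt{139} \approx 11.79 i$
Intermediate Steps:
$O = 3$ ($O = \frac{\left(-2 + 6\right) 3}{4} = \frac{4 \cdot 3}{4} = \frac{1}{4} \cdot 12 = 3$)
$d{\left(t \right)} = t^{2} + 4 t$ ($d{\left(t \right)} = \left(t^{2} + 3 t\right) + t = t^{2} + 4 t$)
$q{\left(I,W \right)} = 45$ ($q{\left(I,W \right)} = 5 \left(4 + 5\right) = 5 \cdot 9 = 45$)
$A = -184$ ($A = 2 - \left(127 + 59\right) = 2 - 186 = -184$)
$\sqrt{q{\left(8,-6 \right)} + A} = \sqrt{45 - 184} = \sqrt{-139} = i \sqrt{139}$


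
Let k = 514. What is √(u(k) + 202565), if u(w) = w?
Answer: √203079 ≈ 450.64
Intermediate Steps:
√(u(k) + 202565) = √(514 + 202565) = √203079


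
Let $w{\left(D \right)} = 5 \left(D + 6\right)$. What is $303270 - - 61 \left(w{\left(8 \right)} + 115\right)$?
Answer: $314555$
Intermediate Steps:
$w{\left(D \right)} = 30 + 5 D$ ($w{\left(D \right)} = 5 \left(6 + D\right) = 30 + 5 D$)
$303270 - - 61 \left(w{\left(8 \right)} + 115\right) = 303270 - - 61 \left(\left(30 + 5 \cdot 8\right) + 115\right) = 303270 - - 61 \left(\left(30 + 40\right) + 115\right) = 303270 - - 61 \left(70 + 115\right) = 303270 - \left(-61\right) 185 = 303270 - -11285 = 303270 + 11285 = 314555$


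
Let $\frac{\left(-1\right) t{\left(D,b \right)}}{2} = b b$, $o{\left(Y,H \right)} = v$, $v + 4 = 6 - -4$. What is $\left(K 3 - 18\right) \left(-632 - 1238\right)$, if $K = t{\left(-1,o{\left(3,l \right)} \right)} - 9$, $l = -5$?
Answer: $488070$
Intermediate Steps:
$v = 6$ ($v = -4 + \left(6 - -4\right) = -4 + \left(6 + 4\right) = -4 + 10 = 6$)
$o{\left(Y,H \right)} = 6$
$t{\left(D,b \right)} = - 2 b^{2}$ ($t{\left(D,b \right)} = - 2 b b = - 2 b^{2}$)
$K = -81$ ($K = - 2 \cdot 6^{2} - 9 = \left(-2\right) 36 - 9 = -72 - 9 = -81$)
$\left(K 3 - 18\right) \left(-632 - 1238\right) = \left(\left(-81\right) 3 - 18\right) \left(-632 - 1238\right) = \left(-243 - 18\right) \left(-1870\right) = \left(-261\right) \left(-1870\right) = 488070$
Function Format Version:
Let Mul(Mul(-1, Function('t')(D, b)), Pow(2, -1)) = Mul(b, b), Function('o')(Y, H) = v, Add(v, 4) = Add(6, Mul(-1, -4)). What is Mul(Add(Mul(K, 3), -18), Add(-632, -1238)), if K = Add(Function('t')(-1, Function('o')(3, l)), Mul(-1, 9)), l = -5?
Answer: 488070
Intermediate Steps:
v = 6 (v = Add(-4, Add(6, Mul(-1, -4))) = Add(-4, Add(6, 4)) = Add(-4, 10) = 6)
Function('o')(Y, H) = 6
Function('t')(D, b) = Mul(-2, Pow(b, 2)) (Function('t')(D, b) = Mul(-2, Mul(b, b)) = Mul(-2, Pow(b, 2)))
K = -81 (K = Add(Mul(-2, Pow(6, 2)), Mul(-1, 9)) = Add(Mul(-2, 36), -9) = Add(-72, -9) = -81)
Mul(Add(Mul(K, 3), -18), Add(-632, -1238)) = Mul(Add(Mul(-81, 3), -18), Add(-632, -1238)) = Mul(Add(-243, -18), -1870) = Mul(-261, -1870) = 488070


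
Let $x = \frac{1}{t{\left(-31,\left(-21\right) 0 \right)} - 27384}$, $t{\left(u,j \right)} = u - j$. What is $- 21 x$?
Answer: $\frac{21}{27415} \approx 0.000766$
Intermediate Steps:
$x = - \frac{1}{27415}$ ($x = \frac{1}{\left(-31 - \left(-21\right) 0\right) - 27384} = \frac{1}{\left(-31 - 0\right) - 27384} = \frac{1}{\left(-31 + 0\right) - 27384} = \frac{1}{-31 - 27384} = \frac{1}{-27415} = - \frac{1}{27415} \approx -3.6476 \cdot 10^{-5}$)
$- 21 x = \left(-21\right) \left(- \frac{1}{27415}\right) = \frac{21}{27415}$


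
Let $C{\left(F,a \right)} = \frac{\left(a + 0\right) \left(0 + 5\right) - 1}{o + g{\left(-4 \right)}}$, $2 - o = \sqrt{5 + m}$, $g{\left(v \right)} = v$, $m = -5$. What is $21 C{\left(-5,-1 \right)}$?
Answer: $63$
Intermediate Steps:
$o = 2$ ($o = 2 - \sqrt{5 - 5} = 2 - \sqrt{0} = 2 - 0 = 2 + 0 = 2$)
$C{\left(F,a \right)} = \frac{1}{2} - \frac{5 a}{2}$ ($C{\left(F,a \right)} = \frac{\left(a + 0\right) \left(0 + 5\right) - 1}{2 - 4} = \frac{a 5 - 1}{-2} = \left(5 a - 1\right) \left(- \frac{1}{2}\right) = \left(-1 + 5 a\right) \left(- \frac{1}{2}\right) = \frac{1}{2} - \frac{5 a}{2}$)
$21 C{\left(-5,-1 \right)} = 21 \left(\frac{1}{2} - - \frac{5}{2}\right) = 21 \left(\frac{1}{2} + \frac{5}{2}\right) = 21 \cdot 3 = 63$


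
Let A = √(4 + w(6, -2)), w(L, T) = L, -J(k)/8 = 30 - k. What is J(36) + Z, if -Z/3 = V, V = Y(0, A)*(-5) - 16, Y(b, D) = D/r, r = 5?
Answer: 96 + 3*√10 ≈ 105.49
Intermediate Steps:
J(k) = -240 + 8*k (J(k) = -8*(30 - k) = -240 + 8*k)
A = √10 (A = √(4 + 6) = √10 ≈ 3.1623)
Y(b, D) = D/5
V = -16 - √10 (V = (√10/5)*(-5) - 16 = -√10 - 16 = -16 - √10 ≈ -19.162)
Z = 48 + 3*√10 (Z = -3*(-16 - √10) = 48 + 3*√10 ≈ 57.487)
J(36) + Z = (-240 + 8*36) + (48 + 3*√10) = (-240 + 288) + (48 + 3*√10) = 48 + (48 + 3*√10) = 96 + 3*√10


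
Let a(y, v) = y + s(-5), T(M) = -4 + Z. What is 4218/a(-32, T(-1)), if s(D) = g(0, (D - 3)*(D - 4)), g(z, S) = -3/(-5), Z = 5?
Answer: -21090/157 ≈ -134.33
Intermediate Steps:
g(z, S) = ⅗ (g(z, S) = -3*(-⅕) = ⅗)
s(D) = ⅗
T(M) = 1 (T(M) = -4 + 5 = 1)
a(y, v) = ⅗ + y (a(y, v) = y + ⅗ = ⅗ + y)
4218/a(-32, T(-1)) = 4218/(⅗ - 32) = 4218/(-157/5) = 4218*(-5/157) = -21090/157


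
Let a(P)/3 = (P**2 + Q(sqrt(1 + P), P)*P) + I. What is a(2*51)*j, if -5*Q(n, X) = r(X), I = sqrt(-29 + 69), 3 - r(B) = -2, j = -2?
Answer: -61812 - 12*sqrt(10) ≈ -61850.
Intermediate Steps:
r(B) = 5 (r(B) = 3 - 1*(-2) = 3 + 2 = 5)
I = 2*sqrt(10) (I = sqrt(40) = 2*sqrt(10) ≈ 6.3246)
Q(n, X) = -1 (Q(n, X) = -1/5*5 = -1)
a(P) = -3*P + 3*P**2 + 6*sqrt(10) (a(P) = 3*((P**2 - P) + 2*sqrt(10)) = 3*(P**2 - P + 2*sqrt(10)) = -3*P + 3*P**2 + 6*sqrt(10))
a(2*51)*j = (-6*51 + 3*(2*51)**2 + 6*sqrt(10))*(-2) = (-3*102 + 3*102**2 + 6*sqrt(10))*(-2) = (-306 + 3*10404 + 6*sqrt(10))*(-2) = (-306 + 31212 + 6*sqrt(10))*(-2) = (30906 + 6*sqrt(10))*(-2) = -61812 - 12*sqrt(10)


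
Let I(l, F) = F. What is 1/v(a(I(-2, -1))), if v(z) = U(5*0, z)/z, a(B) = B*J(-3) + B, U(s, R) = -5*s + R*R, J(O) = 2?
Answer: -1/3 ≈ -0.33333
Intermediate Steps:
U(s, R) = R**2 - 5*s (U(s, R) = -5*s + R**2 = R**2 - 5*s)
a(B) = 3*B (a(B) = B*2 + B = 2*B + B = 3*B)
v(z) = z (v(z) = (z**2 - 25*0)/z = (z**2 - 5*0)/z = (z**2 + 0)/z = z**2/z = z)
1/v(a(I(-2, -1))) = 1/(3*(-1)) = 1/(-3) = -1/3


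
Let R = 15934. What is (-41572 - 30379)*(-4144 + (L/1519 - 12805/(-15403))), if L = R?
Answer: 1063622300521/3577 ≈ 2.9735e+8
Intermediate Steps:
L = 15934
(-41572 - 30379)*(-4144 + (L/1519 - 12805/(-15403))) = (-41572 - 30379)*(-4144 + (15934/1519 - 12805/(-15403))) = -71951*(-4144 + (15934*(1/1519) - 12805*(-1/15403))) = -71951*(-4144 + (514/49 + 12805/15403)) = -71951*(-4144 + 8544587/754747) = -71951*(-3119126981/754747) = 1063622300521/3577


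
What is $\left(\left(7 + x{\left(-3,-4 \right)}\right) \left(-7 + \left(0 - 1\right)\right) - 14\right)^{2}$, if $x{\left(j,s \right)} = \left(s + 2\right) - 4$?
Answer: $484$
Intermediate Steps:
$x{\left(j,s \right)} = -2 + s$ ($x{\left(j,s \right)} = \left(2 + s\right) - 4 = -2 + s$)
$\left(\left(7 + x{\left(-3,-4 \right)}\right) \left(-7 + \left(0 - 1\right)\right) - 14\right)^{2} = \left(\left(7 - 6\right) \left(-7 + \left(0 - 1\right)\right) - 14\right)^{2} = \left(\left(7 - 6\right) \left(-7 - 1\right) - 14\right)^{2} = \left(1 \left(-8\right) - 14\right)^{2} = \left(-8 - 14\right)^{2} = \left(-22\right)^{2} = 484$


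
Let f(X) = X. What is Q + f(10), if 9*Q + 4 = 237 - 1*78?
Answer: 245/9 ≈ 27.222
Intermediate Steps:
Q = 155/9 (Q = -4/9 + (237 - 1*78)/9 = -4/9 + (237 - 78)/9 = -4/9 + (⅑)*159 = -4/9 + 53/3 = 155/9 ≈ 17.222)
Q + f(10) = 155/9 + 10 = 245/9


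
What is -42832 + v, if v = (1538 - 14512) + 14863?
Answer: -40943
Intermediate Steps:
v = 1889 (v = -12974 + 14863 = 1889)
-42832 + v = -42832 + 1889 = -40943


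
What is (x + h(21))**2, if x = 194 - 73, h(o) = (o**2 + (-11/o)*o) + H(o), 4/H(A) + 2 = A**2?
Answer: 58512223449/192721 ≈ 3.0361e+5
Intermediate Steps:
H(A) = 4/(-2 + A**2)
h(o) = -11 + o**2 + 4/(-2 + o**2) (h(o) = (o**2 + (-11/o)*o) + 4/(-2 + o**2) = (o**2 - 11) + 4/(-2 + o**2) = (-11 + o**2) + 4/(-2 + o**2) = -11 + o**2 + 4/(-2 + o**2))
x = 121
(x + h(21))**2 = (121 + (26 + 21**4 - 13*21**2)/(-2 + 21**2))**2 = (121 + (26 + 194481 - 13*441)/(-2 + 441))**2 = (121 + (26 + 194481 - 5733)/439)**2 = (121 + (1/439)*188774)**2 = (121 + 188774/439)**2 = (241893/439)**2 = 58512223449/192721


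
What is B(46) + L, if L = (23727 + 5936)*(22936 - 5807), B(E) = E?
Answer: 508097573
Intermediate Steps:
L = 508097527 (L = 29663*17129 = 508097527)
B(46) + L = 46 + 508097527 = 508097573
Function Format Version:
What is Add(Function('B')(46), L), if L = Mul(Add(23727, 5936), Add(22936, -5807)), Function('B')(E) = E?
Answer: 508097573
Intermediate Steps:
L = 508097527 (L = Mul(29663, 17129) = 508097527)
Add(Function('B')(46), L) = Add(46, 508097527) = 508097573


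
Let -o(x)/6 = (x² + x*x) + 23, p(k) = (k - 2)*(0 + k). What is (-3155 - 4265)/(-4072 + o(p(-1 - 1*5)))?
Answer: 3710/15929 ≈ 0.23291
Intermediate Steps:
p(k) = k*(-2 + k) (p(k) = (-2 + k)*k = k*(-2 + k))
o(x) = -138 - 12*x² (o(x) = -6*((x² + x*x) + 23) = -6*((x² + x²) + 23) = -6*(2*x² + 23) = -6*(23 + 2*x²) = -138 - 12*x²)
(-3155 - 4265)/(-4072 + o(p(-1 - 1*5))) = (-3155 - 4265)/(-4072 + (-138 - 12*(-1 - 1*5)²*(-2 + (-1 - 1*5))²)) = -7420/(-4072 + (-138 - 12*(-1 - 5)²*(-2 + (-1 - 5))²)) = -7420/(-4072 + (-138 - 12*36*(-2 - 6)²)) = -7420/(-4072 + (-138 - 12*(-6*(-8))²)) = -7420/(-4072 + (-138 - 12*48²)) = -7420/(-4072 + (-138 - 12*2304)) = -7420/(-4072 + (-138 - 27648)) = -7420/(-4072 - 27786) = -7420/(-31858) = -7420*(-1/31858) = 3710/15929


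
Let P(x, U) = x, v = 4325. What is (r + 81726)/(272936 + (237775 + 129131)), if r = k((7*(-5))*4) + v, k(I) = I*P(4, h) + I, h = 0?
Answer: 12193/91406 ≈ 0.13339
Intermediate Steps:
k(I) = 5*I (k(I) = I*4 + I = 4*I + I = 5*I)
r = 3625 (r = 5*((7*(-5))*4) + 4325 = 5*(-35*4) + 4325 = 5*(-140) + 4325 = -700 + 4325 = 3625)
(r + 81726)/(272936 + (237775 + 129131)) = (3625 + 81726)/(272936 + (237775 + 129131)) = 85351/(272936 + 366906) = 85351/639842 = 85351*(1/639842) = 12193/91406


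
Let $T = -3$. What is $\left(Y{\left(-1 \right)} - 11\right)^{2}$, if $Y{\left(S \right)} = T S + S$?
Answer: $81$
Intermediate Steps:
$Y{\left(S \right)} = - 2 S$ ($Y{\left(S \right)} = - 3 S + S = - 2 S$)
$\left(Y{\left(-1 \right)} - 11\right)^{2} = \left(\left(-2\right) \left(-1\right) - 11\right)^{2} = \left(2 - 11\right)^{2} = \left(-9\right)^{2} = 81$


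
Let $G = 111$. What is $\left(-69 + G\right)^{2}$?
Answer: $1764$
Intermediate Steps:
$\left(-69 + G\right)^{2} = \left(-69 + 111\right)^{2} = 42^{2} = 1764$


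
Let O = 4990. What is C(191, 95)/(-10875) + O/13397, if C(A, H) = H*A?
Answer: -37764463/29138475 ≈ -1.2960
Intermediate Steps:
C(A, H) = A*H
C(191, 95)/(-10875) + O/13397 = (191*95)/(-10875) + 4990/13397 = 18145*(-1/10875) + 4990*(1/13397) = -3629/2175 + 4990/13397 = -37764463/29138475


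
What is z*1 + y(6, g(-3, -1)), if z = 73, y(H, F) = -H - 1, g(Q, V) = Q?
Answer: 66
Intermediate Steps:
y(H, F) = -1 - H
z*1 + y(6, g(-3, -1)) = 73*1 + (-1 - 1*6) = 73 + (-1 - 6) = 73 - 7 = 66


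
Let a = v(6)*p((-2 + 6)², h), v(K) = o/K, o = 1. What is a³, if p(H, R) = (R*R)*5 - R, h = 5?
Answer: 8000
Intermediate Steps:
v(K) = 1/K
p(H, R) = -R + 5*R² (p(H, R) = R²*5 - R = 5*R² - R = -R + 5*R²)
a = 20 (a = (5*(-1 + 5*5))/6 = (5*(-1 + 25))/6 = (5*24)/6 = (⅙)*120 = 20)
a³ = 20³ = 8000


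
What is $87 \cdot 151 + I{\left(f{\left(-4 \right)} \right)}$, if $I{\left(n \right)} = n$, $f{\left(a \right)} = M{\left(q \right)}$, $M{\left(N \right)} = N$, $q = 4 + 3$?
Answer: $13144$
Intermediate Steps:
$q = 7$
$f{\left(a \right)} = 7$
$87 \cdot 151 + I{\left(f{\left(-4 \right)} \right)} = 87 \cdot 151 + 7 = 13137 + 7 = 13144$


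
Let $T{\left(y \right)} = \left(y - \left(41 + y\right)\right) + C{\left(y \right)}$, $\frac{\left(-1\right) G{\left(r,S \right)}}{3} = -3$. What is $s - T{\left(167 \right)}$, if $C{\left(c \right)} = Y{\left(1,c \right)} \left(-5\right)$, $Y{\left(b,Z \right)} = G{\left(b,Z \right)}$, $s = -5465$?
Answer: $-5379$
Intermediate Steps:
$G{\left(r,S \right)} = 9$ ($G{\left(r,S \right)} = \left(-3\right) \left(-3\right) = 9$)
$Y{\left(b,Z \right)} = 9$
$C{\left(c \right)} = -45$ ($C{\left(c \right)} = 9 \left(-5\right) = -45$)
$T{\left(y \right)} = -86$ ($T{\left(y \right)} = \left(y - \left(41 + y\right)\right) - 45 = -41 - 45 = -86$)
$s - T{\left(167 \right)} = -5465 - -86 = -5465 + 86 = -5379$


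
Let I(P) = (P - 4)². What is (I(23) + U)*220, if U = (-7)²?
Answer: 90200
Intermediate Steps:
I(P) = (-4 + P)²
U = 49
(I(23) + U)*220 = ((-4 + 23)² + 49)*220 = (19² + 49)*220 = (361 + 49)*220 = 410*220 = 90200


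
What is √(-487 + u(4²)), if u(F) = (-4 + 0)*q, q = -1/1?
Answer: I*√483 ≈ 21.977*I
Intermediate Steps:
q = -1 (q = -1*1 = -1)
u(F) = 4 (u(F) = (-4 + 0)*(-1) = -4*(-1) = 4)
√(-487 + u(4²)) = √(-487 + 4) = √(-483) = I*√483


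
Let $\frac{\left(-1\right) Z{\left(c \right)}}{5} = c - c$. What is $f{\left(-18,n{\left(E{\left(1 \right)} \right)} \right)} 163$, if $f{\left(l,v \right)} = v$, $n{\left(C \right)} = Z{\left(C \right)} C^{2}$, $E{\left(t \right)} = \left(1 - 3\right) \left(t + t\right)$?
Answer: $0$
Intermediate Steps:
$E{\left(t \right)} = - 4 t$ ($E{\left(t \right)} = - 2 \cdot 2 t = - 4 t$)
$Z{\left(c \right)} = 0$ ($Z{\left(c \right)} = - 5 \left(c - c\right) = \left(-5\right) 0 = 0$)
$n{\left(C \right)} = 0$ ($n{\left(C \right)} = 0 C^{2} = 0$)
$f{\left(-18,n{\left(E{\left(1 \right)} \right)} \right)} 163 = 0 \cdot 163 = 0$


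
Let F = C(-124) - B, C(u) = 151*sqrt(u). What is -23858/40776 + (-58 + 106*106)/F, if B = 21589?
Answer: -10513723885301/9560182851060 - 3375756*I*sqrt(31)/468912245 ≈ -1.0997 - 0.040083*I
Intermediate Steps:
F = -21589 + 302*I*sqrt(31) (F = 151*sqrt(-124) - 1*21589 = 151*(2*I*sqrt(31)) - 21589 = 302*I*sqrt(31) - 21589 = -21589 + 302*I*sqrt(31) ≈ -21589.0 + 1681.5*I)
-23858/40776 + (-58 + 106*106)/F = -23858/40776 + (-58 + 106*106)/(-21589 + 302*I*sqrt(31)) = -23858*1/40776 + (-58 + 11236)/(-21589 + 302*I*sqrt(31)) = -11929/20388 + 11178/(-21589 + 302*I*sqrt(31))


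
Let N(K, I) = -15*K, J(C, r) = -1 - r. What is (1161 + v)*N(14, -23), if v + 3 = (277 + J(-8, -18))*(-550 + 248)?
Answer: 18402300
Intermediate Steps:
v = -88791 (v = -3 + (277 + (-1 - 1*(-18)))*(-550 + 248) = -3 + (277 + (-1 + 18))*(-302) = -3 + (277 + 17)*(-302) = -3 + 294*(-302) = -3 - 88788 = -88791)
(1161 + v)*N(14, -23) = (1161 - 88791)*(-15*14) = -87630*(-210) = 18402300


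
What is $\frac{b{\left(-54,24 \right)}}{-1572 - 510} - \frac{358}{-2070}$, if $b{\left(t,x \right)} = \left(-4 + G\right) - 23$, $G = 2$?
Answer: $\frac{132851}{718290} \approx 0.18495$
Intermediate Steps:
$b{\left(t,x \right)} = -25$ ($b{\left(t,x \right)} = \left(-4 + 2\right) - 23 = -2 - 23 = -25$)
$\frac{b{\left(-54,24 \right)}}{-1572 - 510} - \frac{358}{-2070} = - \frac{25}{-1572 - 510} - \frac{358}{-2070} = - \frac{25}{-1572 - 510} - - \frac{179}{1035} = - \frac{25}{-2082} + \frac{179}{1035} = \left(-25\right) \left(- \frac{1}{2082}\right) + \frac{179}{1035} = \frac{25}{2082} + \frac{179}{1035} = \frac{132851}{718290}$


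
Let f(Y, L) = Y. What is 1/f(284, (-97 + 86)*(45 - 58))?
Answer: 1/284 ≈ 0.0035211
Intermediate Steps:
1/f(284, (-97 + 86)*(45 - 58)) = 1/284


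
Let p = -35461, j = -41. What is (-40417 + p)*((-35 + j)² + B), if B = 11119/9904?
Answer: -2170741459997/4952 ≈ -4.3836e+8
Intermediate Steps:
B = 11119/9904 (B = 11119*(1/9904) = 11119/9904 ≈ 1.1227)
(-40417 + p)*((-35 + j)² + B) = (-40417 - 35461)*((-35 - 41)² + 11119/9904) = -75878*((-76)² + 11119/9904) = -75878*(5776 + 11119/9904) = -75878*57216623/9904 = -2170741459997/4952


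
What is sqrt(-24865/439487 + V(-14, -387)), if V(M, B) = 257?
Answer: sqrt(49628319710178)/439487 ≈ 16.029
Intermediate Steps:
sqrt(-24865/439487 + V(-14, -387)) = sqrt(-24865/439487 + 257) = sqrt(112923294/439487) = sqrt(49628319710178)/439487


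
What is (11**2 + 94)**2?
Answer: 46225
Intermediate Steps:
(11**2 + 94)**2 = (121 + 94)**2 = 215**2 = 46225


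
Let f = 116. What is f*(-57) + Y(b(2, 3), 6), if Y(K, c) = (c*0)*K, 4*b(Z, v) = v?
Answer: -6612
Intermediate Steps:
b(Z, v) = v/4
Y(K, c) = 0 (Y(K, c) = 0*K = 0)
f*(-57) + Y(b(2, 3), 6) = 116*(-57) + 0 = -6612 + 0 = -6612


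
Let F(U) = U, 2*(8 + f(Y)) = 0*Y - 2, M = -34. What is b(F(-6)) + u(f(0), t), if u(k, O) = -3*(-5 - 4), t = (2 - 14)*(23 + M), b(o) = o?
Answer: 21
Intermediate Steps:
f(Y) = -9 (f(Y) = -8 + (0*Y - 2)/2 = -8 + (0 - 2)/2 = -8 + (1/2)*(-2) = -8 - 1 = -9)
t = 132 (t = (2 - 14)*(23 - 34) = -12*(-11) = 132)
u(k, O) = 27 (u(k, O) = -3*(-9) = 27)
b(F(-6)) + u(f(0), t) = -6 + 27 = 21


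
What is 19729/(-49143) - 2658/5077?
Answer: -230786227/249499011 ≈ -0.92500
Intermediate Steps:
19729/(-49143) - 2658/5077 = 19729*(-1/49143) - 2658*1/5077 = -19729/49143 - 2658/5077 = -230786227/249499011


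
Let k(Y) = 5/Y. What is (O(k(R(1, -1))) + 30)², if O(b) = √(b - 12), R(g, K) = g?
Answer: (30 + I*√7)² ≈ 893.0 + 158.75*I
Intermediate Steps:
O(b) = √(-12 + b)
(O(k(R(1, -1))) + 30)² = (√(-12 + 5/1) + 30)² = (√(-12 + 5*1) + 30)² = (√(-12 + 5) + 30)² = (√(-7) + 30)² = (I*√7 + 30)² = (30 + I*√7)²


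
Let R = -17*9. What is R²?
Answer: 23409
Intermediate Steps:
R = -153
R² = (-153)² = 23409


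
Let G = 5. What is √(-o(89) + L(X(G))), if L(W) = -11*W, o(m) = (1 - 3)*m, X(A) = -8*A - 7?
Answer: √695 ≈ 26.363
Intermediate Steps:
X(A) = -7 - 8*A
o(m) = -2*m
√(-o(89) + L(X(G))) = √(-(-2)*89 - 11*(-7 - 8*5)) = √(-1*(-178) - 11*(-7 - 40)) = √(178 - 11*(-47)) = √(178 + 517) = √695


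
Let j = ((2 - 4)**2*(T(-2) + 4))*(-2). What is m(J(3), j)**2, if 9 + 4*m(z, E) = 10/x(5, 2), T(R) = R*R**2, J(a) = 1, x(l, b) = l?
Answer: 49/16 ≈ 3.0625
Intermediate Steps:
T(R) = R**3
j = 32 (j = ((2 - 4)**2*((-2)**3 + 4))*(-2) = ((-2)**2*(-8 + 4))*(-2) = (4*(-4))*(-2) = -16*(-2) = 32)
m(z, E) = -7/4 (m(z, E) = -9/4 + (10/5)/4 = -9/4 + (10*(1/5))/4 = -9/4 + (1/4)*2 = -9/4 + 1/2 = -7/4)
m(J(3), j)**2 = (-7/4)**2 = 49/16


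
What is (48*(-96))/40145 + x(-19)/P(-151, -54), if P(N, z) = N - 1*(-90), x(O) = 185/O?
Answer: 2086153/46528055 ≈ 0.044836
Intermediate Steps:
P(N, z) = 90 + N (P(N, z) = N + 90 = 90 + N)
(48*(-96))/40145 + x(-19)/P(-151, -54) = (48*(-96))/40145 + (185/(-19))/(90 - 151) = -4608*1/40145 + (185*(-1/19))/(-61) = -4608/40145 - 185/19*(-1/61) = -4608/40145 + 185/1159 = 2086153/46528055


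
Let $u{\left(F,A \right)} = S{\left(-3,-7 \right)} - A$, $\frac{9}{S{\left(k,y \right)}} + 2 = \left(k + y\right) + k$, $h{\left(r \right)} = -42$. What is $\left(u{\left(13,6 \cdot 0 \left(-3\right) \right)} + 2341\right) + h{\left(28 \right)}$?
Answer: $\frac{11492}{5} \approx 2298.4$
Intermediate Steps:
$S{\left(k,y \right)} = \frac{9}{-2 + y + 2 k}$ ($S{\left(k,y \right)} = \frac{9}{-2 + \left(\left(k + y\right) + k\right)} = \frac{9}{-2 + \left(y + 2 k\right)} = \frac{9}{-2 + y + 2 k}$)
$u{\left(F,A \right)} = - \frac{3}{5} - A$ ($u{\left(F,A \right)} = \frac{9}{-2 - 7 + 2 \left(-3\right)} - A = \frac{9}{-2 - 7 - 6} - A = \frac{9}{-15} - A = 9 \left(- \frac{1}{15}\right) - A = - \frac{3}{5} - A$)
$\left(u{\left(13,6 \cdot 0 \left(-3\right) \right)} + 2341\right) + h{\left(28 \right)} = \left(\left(- \frac{3}{5} - 6 \cdot 0 \left(-3\right)\right) + 2341\right) - 42 = \left(\left(- \frac{3}{5} - 0 \left(-3\right)\right) + 2341\right) - 42 = \left(\left(- \frac{3}{5} - 0\right) + 2341\right) - 42 = \left(\left(- \frac{3}{5} + 0\right) + 2341\right) - 42 = \left(- \frac{3}{5} + 2341\right) - 42 = \frac{11702}{5} - 42 = \frac{11492}{5}$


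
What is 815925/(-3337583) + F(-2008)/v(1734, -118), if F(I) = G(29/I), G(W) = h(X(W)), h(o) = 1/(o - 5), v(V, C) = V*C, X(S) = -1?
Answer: -1001684939017/4097457196776 ≈ -0.24447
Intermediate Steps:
v(V, C) = C*V
h(o) = 1/(-5 + o)
G(W) = -1/6 (G(W) = 1/(-5 - 1) = 1/(-6) = -1/6)
F(I) = -1/6
815925/(-3337583) + F(-2008)/v(1734, -118) = 815925/(-3337583) - 1/(6*((-118*1734))) = 815925*(-1/3337583) - 1/6/(-204612) = -815925/3337583 - 1/6*(-1/204612) = -815925/3337583 + 1/1227672 = -1001684939017/4097457196776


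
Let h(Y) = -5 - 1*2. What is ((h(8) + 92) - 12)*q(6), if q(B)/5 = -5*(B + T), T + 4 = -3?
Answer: 1825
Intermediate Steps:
T = -7 (T = -4 - 3 = -7)
h(Y) = -7 (h(Y) = -5 - 2 = -7)
q(B) = 175 - 25*B (q(B) = 5*(-5*(B - 7)) = 5*(-5*(-7 + B)) = 5*(35 - 5*B) = 175 - 25*B)
((h(8) + 92) - 12)*q(6) = ((-7 + 92) - 12)*(175 - 25*6) = (85 - 12)*(175 - 150) = 73*25 = 1825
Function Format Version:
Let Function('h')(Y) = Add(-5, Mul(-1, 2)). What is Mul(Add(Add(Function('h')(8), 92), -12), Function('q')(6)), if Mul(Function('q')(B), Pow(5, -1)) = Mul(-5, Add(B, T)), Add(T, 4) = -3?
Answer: 1825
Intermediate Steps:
T = -7 (T = Add(-4, -3) = -7)
Function('h')(Y) = -7 (Function('h')(Y) = Add(-5, -2) = -7)
Function('q')(B) = Add(175, Mul(-25, B)) (Function('q')(B) = Mul(5, Mul(-5, Add(B, -7))) = Mul(5, Mul(-5, Add(-7, B))) = Mul(5, Add(35, Mul(-5, B))) = Add(175, Mul(-25, B)))
Mul(Add(Add(Function('h')(8), 92), -12), Function('q')(6)) = Mul(Add(Add(-7, 92), -12), Add(175, Mul(-25, 6))) = Mul(Add(85, -12), Add(175, -150)) = Mul(73, 25) = 1825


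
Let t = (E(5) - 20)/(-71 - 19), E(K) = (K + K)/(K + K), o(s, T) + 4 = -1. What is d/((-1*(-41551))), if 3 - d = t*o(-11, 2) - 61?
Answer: 1171/747918 ≈ 0.0015657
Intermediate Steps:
o(s, T) = -5 (o(s, T) = -4 - 1 = -5)
E(K) = 1 (E(K) = (2*K)/((2*K)) = (2*K)*(1/(2*K)) = 1)
t = 19/90 (t = (1 - 20)/(-71 - 19) = -19/(-90) = -19*(-1/90) = 19/90 ≈ 0.21111)
d = 1171/18 (d = 3 - ((19/90)*(-5) - 61) = 3 - (-19/18 - 61) = 3 - 1*(-1117/18) = 3 + 1117/18 = 1171/18 ≈ 65.056)
d/((-1*(-41551))) = 1171/(18*((-1*(-41551)))) = (1171/18)/41551 = (1171/18)*(1/41551) = 1171/747918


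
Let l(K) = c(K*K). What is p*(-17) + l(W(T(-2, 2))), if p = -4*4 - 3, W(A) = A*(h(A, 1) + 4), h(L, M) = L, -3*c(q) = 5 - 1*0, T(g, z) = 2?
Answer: 964/3 ≈ 321.33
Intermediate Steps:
c(q) = -5/3 (c(q) = -(5 - 1*0)/3 = -(5 + 0)/3 = -⅓*5 = -5/3)
W(A) = A*(4 + A) (W(A) = A*(A + 4) = A*(4 + A))
l(K) = -5/3
p = -19 (p = -16 - 3 = -19)
p*(-17) + l(W(T(-2, 2))) = -19*(-17) - 5/3 = 323 - 5/3 = 964/3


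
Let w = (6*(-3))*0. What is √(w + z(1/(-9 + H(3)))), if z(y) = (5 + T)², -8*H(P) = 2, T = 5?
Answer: 10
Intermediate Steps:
H(P) = -¼ (H(P) = -⅛*2 = -¼)
w = 0 (w = -18*0 = 0)
z(y) = 100 (z(y) = (5 + 5)² = 10² = 100)
√(w + z(1/(-9 + H(3)))) = √(0 + 100) = √100 = 10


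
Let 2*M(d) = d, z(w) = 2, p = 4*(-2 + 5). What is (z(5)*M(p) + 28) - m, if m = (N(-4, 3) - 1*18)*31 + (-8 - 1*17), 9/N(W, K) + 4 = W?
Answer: 5263/8 ≈ 657.88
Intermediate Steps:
N(W, K) = 9/(-4 + W)
p = 12 (p = 4*3 = 12)
M(d) = d/2
m = -4943/8 (m = (9/(-4 - 4) - 1*18)*31 + (-8 - 1*17) = (9/(-8) - 18)*31 + (-8 - 17) = (9*(-1/8) - 18)*31 - 25 = (-9/8 - 18)*31 - 25 = -153/8*31 - 25 = -4743/8 - 25 = -4943/8 ≈ -617.88)
(z(5)*M(p) + 28) - m = (2*((1/2)*12) + 28) - 1*(-4943/8) = (2*6 + 28) + 4943/8 = (12 + 28) + 4943/8 = 40 + 4943/8 = 5263/8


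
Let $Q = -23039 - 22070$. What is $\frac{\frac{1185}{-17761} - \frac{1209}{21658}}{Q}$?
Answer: $\frac{3625983}{1334767461034} \approx 2.7166 \cdot 10^{-6}$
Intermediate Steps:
$Q = -45109$
$\frac{\frac{1185}{-17761} - \frac{1209}{21658}}{Q} = \frac{\frac{1185}{-17761} - \frac{1209}{21658}}{-45109} = \left(1185 \left(- \frac{1}{17761}\right) - \frac{93}{1666}\right) \left(- \frac{1}{45109}\right) = \left(- \frac{1185}{17761} - \frac{93}{1666}\right) \left(- \frac{1}{45109}\right) = \left(- \frac{3625983}{29589826}\right) \left(- \frac{1}{45109}\right) = \frac{3625983}{1334767461034}$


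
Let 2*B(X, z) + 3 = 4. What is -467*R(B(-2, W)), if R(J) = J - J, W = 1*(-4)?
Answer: 0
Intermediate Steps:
W = -4
B(X, z) = ½ (B(X, z) = -3/2 + (½)*4 = -3/2 + 2 = ½)
R(J) = 0
-467*R(B(-2, W)) = -467*0 = 0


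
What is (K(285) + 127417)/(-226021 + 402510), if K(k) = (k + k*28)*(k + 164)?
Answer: 3838402/176489 ≈ 21.749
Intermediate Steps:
K(k) = 29*k*(164 + k) (K(k) = (k + 28*k)*(164 + k) = (29*k)*(164 + k) = 29*k*(164 + k))
(K(285) + 127417)/(-226021 + 402510) = (29*285*(164 + 285) + 127417)/(-226021 + 402510) = (29*285*449 + 127417)/176489 = (3710985 + 127417)*(1/176489) = 3838402*(1/176489) = 3838402/176489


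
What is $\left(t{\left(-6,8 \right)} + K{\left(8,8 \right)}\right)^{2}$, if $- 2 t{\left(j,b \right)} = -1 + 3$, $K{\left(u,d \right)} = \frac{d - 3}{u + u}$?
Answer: $\frac{121}{256} \approx 0.47266$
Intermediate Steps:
$K{\left(u,d \right)} = \frac{-3 + d}{2 u}$
$t{\left(j,b \right)} = -1$ ($t{\left(j,b \right)} = - \frac{-1 + 3}{2} = \left(- \frac{1}{2}\right) 2 = -1$)
$\left(t{\left(-6,8 \right)} + K{\left(8,8 \right)}\right)^{2} = \left(-1 + \frac{-3 + 8}{2 \cdot 8}\right)^{2} = \left(-1 + \frac{1}{2} \cdot \frac{1}{8} \cdot 5\right)^{2} = \left(-1 + \frac{5}{16}\right)^{2} = \left(- \frac{11}{16}\right)^{2} = \frac{121}{256}$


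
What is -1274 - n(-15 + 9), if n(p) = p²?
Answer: -1310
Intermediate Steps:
-1274 - n(-15 + 9) = -1274 - (-15 + 9)² = -1274 - 1*(-6)² = -1274 - 1*36 = -1274 - 36 = -1310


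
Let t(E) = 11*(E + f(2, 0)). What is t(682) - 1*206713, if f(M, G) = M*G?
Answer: -199211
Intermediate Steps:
f(M, G) = G*M
t(E) = 11*E (t(E) = 11*(E + 0*2) = 11*(E + 0) = 11*E)
t(682) - 1*206713 = 11*682 - 1*206713 = 7502 - 206713 = -199211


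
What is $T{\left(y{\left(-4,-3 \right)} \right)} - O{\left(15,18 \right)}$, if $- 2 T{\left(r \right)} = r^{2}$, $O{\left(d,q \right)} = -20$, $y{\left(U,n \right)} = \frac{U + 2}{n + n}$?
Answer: $\frac{359}{18} \approx 19.944$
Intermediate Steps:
$y{\left(U,n \right)} = \frac{2 + U}{2 n}$
$T{\left(r \right)} = - \frac{r^{2}}{2}$
$T{\left(y{\left(-4,-3 \right)} \right)} - O{\left(15,18 \right)} = - \frac{\left(\frac{2 - 4}{2 \left(-3\right)}\right)^{2}}{2} - -20 = - \frac{\left(\frac{1}{2} \left(- \frac{1}{3}\right) \left(-2\right)\right)^{2}}{2} + 20 = - \frac{1}{2 \cdot 9} + 20 = \left(- \frac{1}{2}\right) \frac{1}{9} + 20 = - \frac{1}{18} + 20 = \frac{359}{18}$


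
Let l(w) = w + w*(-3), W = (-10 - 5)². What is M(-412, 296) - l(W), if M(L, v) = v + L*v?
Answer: -121206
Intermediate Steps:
W = 225 (W = (-15)² = 225)
l(w) = -2*w (l(w) = w - 3*w = -2*w)
M(-412, 296) - l(W) = 296*(1 - 412) - (-2)*225 = 296*(-411) - 1*(-450) = -121656 + 450 = -121206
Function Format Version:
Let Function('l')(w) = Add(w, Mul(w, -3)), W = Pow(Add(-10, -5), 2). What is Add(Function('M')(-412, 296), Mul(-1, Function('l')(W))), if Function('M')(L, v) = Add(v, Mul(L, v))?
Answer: -121206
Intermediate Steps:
W = 225 (W = Pow(-15, 2) = 225)
Function('l')(w) = Mul(-2, w) (Function('l')(w) = Add(w, Mul(-3, w)) = Mul(-2, w))
Add(Function('M')(-412, 296), Mul(-1, Function('l')(W))) = Add(Mul(296, Add(1, -412)), Mul(-1, Mul(-2, 225))) = Add(Mul(296, -411), Mul(-1, -450)) = Add(-121656, 450) = -121206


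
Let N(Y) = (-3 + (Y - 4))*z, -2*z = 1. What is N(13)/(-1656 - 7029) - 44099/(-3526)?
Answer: 127670131/10207770 ≈ 12.507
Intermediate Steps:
z = -½ (z = -½*1 = -½ ≈ -0.50000)
N(Y) = 7/2 - Y/2 (N(Y) = (-3 + (Y - 4))*(-½) = (-3 + (-4 + Y))*(-½) = (-7 + Y)*(-½) = 7/2 - Y/2)
N(13)/(-1656 - 7029) - 44099/(-3526) = (7/2 - ½*13)/(-1656 - 7029) - 44099/(-3526) = (7/2 - 13/2)/(-8685) - 44099*(-1/3526) = -3*(-1/8685) + 44099/3526 = 1/2895 + 44099/3526 = 127670131/10207770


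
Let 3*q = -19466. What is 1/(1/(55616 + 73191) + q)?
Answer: -386421/2507357059 ≈ -0.00015411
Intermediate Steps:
q = -19466/3 (q = (⅓)*(-19466) = -19466/3 ≈ -6488.7)
1/(1/(55616 + 73191) + q) = 1/(1/(55616 + 73191) - 19466/3) = 1/(1/128807 - 19466/3) = 1/(-2507357059/386421) = -386421/2507357059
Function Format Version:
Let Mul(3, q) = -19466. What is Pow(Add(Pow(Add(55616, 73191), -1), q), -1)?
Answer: Rational(-386421, 2507357059) ≈ -0.00015411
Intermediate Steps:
q = Rational(-19466, 3) (q = Mul(Rational(1, 3), -19466) = Rational(-19466, 3) ≈ -6488.7)
Pow(Add(Pow(Add(55616, 73191), -1), q), -1) = Pow(Add(Pow(Add(55616, 73191), -1), Rational(-19466, 3)), -1) = Pow(Add(Pow(128807, -1), Rational(-19466, 3)), -1) = Pow(Add(Rational(1, 128807), Rational(-19466, 3)), -1) = Pow(Rational(-2507357059, 386421), -1) = Rational(-386421, 2507357059)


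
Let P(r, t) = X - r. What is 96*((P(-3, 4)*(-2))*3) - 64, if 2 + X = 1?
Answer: -1216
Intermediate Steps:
X = -1 (X = -2 + 1 = -1)
P(r, t) = -1 - r
96*((P(-3, 4)*(-2))*3) - 64 = 96*(((-1 - 1*(-3))*(-2))*3) - 64 = 96*(((-1 + 3)*(-2))*3) - 64 = 96*((2*(-2))*3) - 64 = 96*(-4*3) - 64 = 96*(-12) - 64 = -1152 - 64 = -1216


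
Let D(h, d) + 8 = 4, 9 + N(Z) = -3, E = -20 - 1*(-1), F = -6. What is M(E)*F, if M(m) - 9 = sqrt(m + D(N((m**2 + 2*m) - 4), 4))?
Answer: -54 - 6*I*sqrt(23) ≈ -54.0 - 28.775*I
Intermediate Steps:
E = -19 (E = -20 + 1 = -19)
N(Z) = -12 (N(Z) = -9 - 3 = -12)
D(h, d) = -4 (D(h, d) = -8 + 4 = -4)
M(m) = 9 + sqrt(-4 + m) (M(m) = 9 + sqrt(m - 4) = 9 + sqrt(-4 + m))
M(E)*F = (9 + sqrt(-4 - 19))*(-6) = (9 + sqrt(-23))*(-6) = (9 + I*sqrt(23))*(-6) = -54 - 6*I*sqrt(23)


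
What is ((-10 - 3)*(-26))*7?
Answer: 2366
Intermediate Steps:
((-10 - 3)*(-26))*7 = -13*(-26)*7 = 338*7 = 2366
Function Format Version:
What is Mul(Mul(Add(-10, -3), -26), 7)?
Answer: 2366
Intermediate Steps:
Mul(Mul(Add(-10, -3), -26), 7) = Mul(Mul(-13, -26), 7) = Mul(338, 7) = 2366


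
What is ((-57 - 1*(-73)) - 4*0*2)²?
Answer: 256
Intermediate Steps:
((-57 - 1*(-73)) - 4*0*2)² = ((-57 + 73) + 0*2)² = (16 + 0)² = 16² = 256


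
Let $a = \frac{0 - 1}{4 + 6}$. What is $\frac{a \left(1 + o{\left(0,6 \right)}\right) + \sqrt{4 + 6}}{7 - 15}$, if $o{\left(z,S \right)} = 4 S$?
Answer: $\frac{5}{16} - \frac{\sqrt{10}}{8} \approx -0.082785$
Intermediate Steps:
$a = - \frac{1}{10} \approx -0.1$
$\frac{a \left(1 + o{\left(0,6 \right)}\right) + \sqrt{4 + 6}}{7 - 15} = \frac{- \frac{1 + 4 \cdot 6}{10} + \sqrt{4 + 6}}{7 - 15} = \frac{- \frac{1 + 24}{10} + \sqrt{10}}{-8} = \left(\left(- \frac{1}{10}\right) 25 + \sqrt{10}\right) \left(- \frac{1}{8}\right) = \left(- \frac{5}{2} + \sqrt{10}\right) \left(- \frac{1}{8}\right) = \frac{5}{16} - \frac{\sqrt{10}}{8}$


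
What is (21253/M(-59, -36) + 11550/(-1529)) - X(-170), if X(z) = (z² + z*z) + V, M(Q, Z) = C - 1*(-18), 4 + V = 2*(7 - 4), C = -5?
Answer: -101507697/1807 ≈ -56175.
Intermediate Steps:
V = 2 (V = -4 + 2*(7 - 4) = -4 + 2*3 = -4 + 6 = 2)
M(Q, Z) = 13 (M(Q, Z) = -5 - 1*(-18) = -5 + 18 = 13)
X(z) = 2 + 2*z² (X(z) = (z² + z*z) + 2 = (z² + z²) + 2 = 2*z² + 2 = 2 + 2*z²)
(21253/M(-59, -36) + 11550/(-1529)) - X(-170) = (21253/13 + 11550/(-1529)) - (2 + 2*(-170)²) = (21253*(1/13) + 11550*(-1/1529)) - (2 + 2*28900) = (21253/13 - 1050/139) - (2 + 57800) = 2940517/1807 - 1*57802 = 2940517/1807 - 57802 = -101507697/1807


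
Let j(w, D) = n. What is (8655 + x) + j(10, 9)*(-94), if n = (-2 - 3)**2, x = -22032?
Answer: -15727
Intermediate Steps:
n = 25 (n = (-5)**2 = 25)
j(w, D) = 25
(8655 + x) + j(10, 9)*(-94) = (8655 - 22032) + 25*(-94) = -13377 - 2350 = -15727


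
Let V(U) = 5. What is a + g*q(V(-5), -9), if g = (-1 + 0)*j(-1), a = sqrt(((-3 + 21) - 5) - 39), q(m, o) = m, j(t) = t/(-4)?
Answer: -5/4 + I*sqrt(26) ≈ -1.25 + 5.099*I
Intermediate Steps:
j(t) = -t/4 (j(t) = t*(-1/4) = -t/4)
a = I*sqrt(26) (a = sqrt((18 - 5) - 39) = sqrt(13 - 39) = sqrt(-26) = I*sqrt(26) ≈ 5.099*I)
g = -1/4 (g = (-1 + 0)*(-1/4*(-1)) = -1*1/4 = -1/4 ≈ -0.25000)
a + g*q(V(-5), -9) = I*sqrt(26) - 1/4*5 = I*sqrt(26) - 5/4 = -5/4 + I*sqrt(26)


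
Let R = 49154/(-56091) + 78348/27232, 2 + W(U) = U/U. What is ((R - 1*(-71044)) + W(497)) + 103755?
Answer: 9535777739047/54552504 ≈ 1.7480e+5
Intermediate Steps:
W(U) = -1 (W(U) = -2 + U/U = -2 + 1 = -1)
R = 109144855/54552504 (R = 49154*(-1/56091) + 78348*(1/27232) = -7022/8013 + 19587/6808 = 109144855/54552504 ≈ 2.0007)
((R - 1*(-71044)) + W(497)) + 103755 = ((109144855/54552504 - 1*(-71044)) - 1) + 103755 = ((109144855/54552504 + 71044) - 1) + 103755 = (3875737239031/54552504 - 1) + 103755 = 3875682686527/54552504 + 103755 = 9535777739047/54552504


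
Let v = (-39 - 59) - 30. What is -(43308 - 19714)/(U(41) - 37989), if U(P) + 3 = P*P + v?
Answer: 23594/36439 ≈ 0.64749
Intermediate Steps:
v = -128 (v = -98 - 30 = -128)
U(P) = -131 + P² (U(P) = -3 + (P*P - 128) = -3 + (P² - 128) = -3 + (-128 + P²) = -131 + P²)
-(43308 - 19714)/(U(41) - 37989) = -(43308 - 19714)/((-131 + 41²) - 37989) = -23594/((-131 + 1681) - 37989) = -23594/(1550 - 37989) = -23594/(-36439) = -23594*(-1)/36439 = -1*(-23594/36439) = 23594/36439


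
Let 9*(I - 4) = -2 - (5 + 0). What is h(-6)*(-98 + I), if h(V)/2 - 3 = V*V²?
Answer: 121126/3 ≈ 40375.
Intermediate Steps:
h(V) = 6 + 2*V³ (h(V) = 6 + 2*(V*V²) = 6 + 2*V³)
I = 29/9 (I = 4 + (-2 - (5 + 0))/9 = 4 + (-2 - 5)/9 = 4 + (⅑)*(-7) = 4 - 7/9 = 29/9 ≈ 3.2222)
h(-6)*(-98 + I) = (6 + 2*(-6)³)*(-98 + 29/9) = (6 + 2*(-216))*(-853/9) = (6 - 432)*(-853/9) = -426*(-853/9) = 121126/3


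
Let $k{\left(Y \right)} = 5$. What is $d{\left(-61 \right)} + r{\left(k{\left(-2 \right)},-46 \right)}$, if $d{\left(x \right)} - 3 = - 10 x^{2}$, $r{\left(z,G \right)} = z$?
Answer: $-37202$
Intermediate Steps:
$d{\left(x \right)} = 3 - 10 x^{2}$
$d{\left(-61 \right)} + r{\left(k{\left(-2 \right)},-46 \right)} = \left(3 - 10 \left(-61\right)^{2}\right) + 5 = \left(3 - 37210\right) + 5 = -37207 + 5 = -37202$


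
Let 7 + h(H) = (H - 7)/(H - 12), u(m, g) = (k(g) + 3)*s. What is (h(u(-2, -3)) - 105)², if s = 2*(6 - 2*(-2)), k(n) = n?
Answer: 1787569/144 ≈ 12414.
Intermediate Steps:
s = 20 (s = 2*(6 + 4) = 2*10 = 20)
u(m, g) = 60 + 20*g (u(m, g) = (g + 3)*20 = (3 + g)*20 = 60 + 20*g)
h(H) = -7 + (-7 + H)/(-12 + H) (h(H) = -7 + (H - 7)/(H - 12) = -7 + (-7 + H)/(-12 + H))
(h(u(-2, -3)) - 105)² = ((77 - 6*(60 + 20*(-3)))/(-12 + (60 + 20*(-3))) - 105)² = ((77 - 6*(60 - 60))/(-12 + (60 - 60)) - 105)² = ((77 - 6*0)/(-12 + 0) - 105)² = ((77 + 0)/(-12) - 105)² = (-1/12*77 - 105)² = (-77/12 - 105)² = (-1337/12)² = 1787569/144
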